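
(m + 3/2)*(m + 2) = m^2 + 7*m/2 + 3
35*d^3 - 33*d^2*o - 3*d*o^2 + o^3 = (-7*d + o)*(-d + o)*(5*d + o)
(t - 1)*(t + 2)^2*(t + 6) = t^4 + 9*t^3 + 18*t^2 - 4*t - 24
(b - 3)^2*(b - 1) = b^3 - 7*b^2 + 15*b - 9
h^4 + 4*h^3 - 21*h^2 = h^2*(h - 3)*(h + 7)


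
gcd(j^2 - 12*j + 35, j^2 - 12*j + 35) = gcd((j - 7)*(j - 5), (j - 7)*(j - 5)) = j^2 - 12*j + 35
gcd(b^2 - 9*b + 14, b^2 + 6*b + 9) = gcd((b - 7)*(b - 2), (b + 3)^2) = 1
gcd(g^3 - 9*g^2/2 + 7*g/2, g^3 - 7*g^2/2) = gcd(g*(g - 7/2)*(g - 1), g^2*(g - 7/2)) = g^2 - 7*g/2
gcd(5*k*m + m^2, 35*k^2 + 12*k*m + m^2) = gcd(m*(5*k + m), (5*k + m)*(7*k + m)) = 5*k + m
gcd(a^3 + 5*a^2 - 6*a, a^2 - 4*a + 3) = a - 1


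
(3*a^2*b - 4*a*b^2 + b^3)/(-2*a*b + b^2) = (-3*a^2 + 4*a*b - b^2)/(2*a - b)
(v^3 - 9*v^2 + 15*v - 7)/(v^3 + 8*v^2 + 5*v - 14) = (v^2 - 8*v + 7)/(v^2 + 9*v + 14)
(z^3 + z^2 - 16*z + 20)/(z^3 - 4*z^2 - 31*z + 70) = (z - 2)/(z - 7)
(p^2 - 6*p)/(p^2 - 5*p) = (p - 6)/(p - 5)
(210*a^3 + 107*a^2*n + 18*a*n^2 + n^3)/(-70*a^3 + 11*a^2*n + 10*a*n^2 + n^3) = (-6*a - n)/(2*a - n)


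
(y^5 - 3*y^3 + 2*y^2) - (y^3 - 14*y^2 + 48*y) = y^5 - 4*y^3 + 16*y^2 - 48*y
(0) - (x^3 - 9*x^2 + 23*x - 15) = -x^3 + 9*x^2 - 23*x + 15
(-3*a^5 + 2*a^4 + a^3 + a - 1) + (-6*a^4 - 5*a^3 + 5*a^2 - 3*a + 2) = -3*a^5 - 4*a^4 - 4*a^3 + 5*a^2 - 2*a + 1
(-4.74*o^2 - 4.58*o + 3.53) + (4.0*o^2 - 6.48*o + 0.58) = -0.74*o^2 - 11.06*o + 4.11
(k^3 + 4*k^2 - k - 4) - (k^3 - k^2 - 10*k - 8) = 5*k^2 + 9*k + 4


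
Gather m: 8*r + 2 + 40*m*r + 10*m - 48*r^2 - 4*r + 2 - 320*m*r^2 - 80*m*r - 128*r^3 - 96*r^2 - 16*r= m*(-320*r^2 - 40*r + 10) - 128*r^3 - 144*r^2 - 12*r + 4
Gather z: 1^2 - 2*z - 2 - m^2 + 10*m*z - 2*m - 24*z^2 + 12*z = -m^2 - 2*m - 24*z^2 + z*(10*m + 10) - 1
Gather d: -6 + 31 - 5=20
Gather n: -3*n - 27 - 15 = -3*n - 42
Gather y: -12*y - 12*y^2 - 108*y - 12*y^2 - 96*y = -24*y^2 - 216*y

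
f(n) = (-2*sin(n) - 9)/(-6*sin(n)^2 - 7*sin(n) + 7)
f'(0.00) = -1.57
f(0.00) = -1.29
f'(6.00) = -0.64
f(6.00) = -0.99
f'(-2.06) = -0.06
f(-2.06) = -0.85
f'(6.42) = -2.59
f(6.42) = -1.56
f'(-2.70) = 0.38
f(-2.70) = -0.92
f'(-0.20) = -0.83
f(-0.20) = -1.06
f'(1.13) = -4.38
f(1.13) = 2.55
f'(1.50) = -0.39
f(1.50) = 1.85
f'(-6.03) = -4.28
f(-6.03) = -1.95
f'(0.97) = -12.07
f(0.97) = 3.73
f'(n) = (12*sin(n)*cos(n) + 7*cos(n))*(-2*sin(n) - 9)/(-6*sin(n)^2 - 7*sin(n) + 7)^2 - 2*cos(n)/(-6*sin(n)^2 - 7*sin(n) + 7)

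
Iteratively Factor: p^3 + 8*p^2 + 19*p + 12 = (p + 4)*(p^2 + 4*p + 3) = (p + 1)*(p + 4)*(p + 3)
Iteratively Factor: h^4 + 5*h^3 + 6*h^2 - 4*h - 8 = (h - 1)*(h^3 + 6*h^2 + 12*h + 8) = (h - 1)*(h + 2)*(h^2 + 4*h + 4) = (h - 1)*(h + 2)^2*(h + 2)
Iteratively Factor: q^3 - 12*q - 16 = (q + 2)*(q^2 - 2*q - 8) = (q - 4)*(q + 2)*(q + 2)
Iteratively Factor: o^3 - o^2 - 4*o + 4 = (o - 1)*(o^2 - 4) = (o - 2)*(o - 1)*(o + 2)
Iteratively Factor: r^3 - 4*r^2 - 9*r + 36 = (r - 4)*(r^2 - 9) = (r - 4)*(r - 3)*(r + 3)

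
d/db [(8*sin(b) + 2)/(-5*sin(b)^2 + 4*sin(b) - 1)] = 4*(10*sin(b)^2 + 5*sin(b) - 4)*cos(b)/(5*sin(b)^2 - 4*sin(b) + 1)^2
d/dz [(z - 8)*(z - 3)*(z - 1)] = 3*z^2 - 24*z + 35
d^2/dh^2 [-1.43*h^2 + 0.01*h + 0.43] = -2.86000000000000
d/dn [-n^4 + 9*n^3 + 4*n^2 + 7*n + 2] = -4*n^3 + 27*n^2 + 8*n + 7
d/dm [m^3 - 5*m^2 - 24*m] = 3*m^2 - 10*m - 24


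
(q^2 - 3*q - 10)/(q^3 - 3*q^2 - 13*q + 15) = (q + 2)/(q^2 + 2*q - 3)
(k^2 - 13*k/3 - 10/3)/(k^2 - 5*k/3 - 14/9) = 3*(k - 5)/(3*k - 7)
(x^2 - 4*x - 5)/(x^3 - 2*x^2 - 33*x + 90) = (x + 1)/(x^2 + 3*x - 18)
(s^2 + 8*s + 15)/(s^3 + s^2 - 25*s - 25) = (s + 3)/(s^2 - 4*s - 5)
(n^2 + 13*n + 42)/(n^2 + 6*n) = (n + 7)/n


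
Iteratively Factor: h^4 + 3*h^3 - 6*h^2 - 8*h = (h - 2)*(h^3 + 5*h^2 + 4*h) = (h - 2)*(h + 4)*(h^2 + h) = h*(h - 2)*(h + 4)*(h + 1)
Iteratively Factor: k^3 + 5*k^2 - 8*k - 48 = (k - 3)*(k^2 + 8*k + 16) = (k - 3)*(k + 4)*(k + 4)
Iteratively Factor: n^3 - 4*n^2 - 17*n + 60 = (n - 5)*(n^2 + n - 12) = (n - 5)*(n - 3)*(n + 4)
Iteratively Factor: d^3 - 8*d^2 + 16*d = (d - 4)*(d^2 - 4*d) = (d - 4)^2*(d)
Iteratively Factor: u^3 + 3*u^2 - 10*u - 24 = (u - 3)*(u^2 + 6*u + 8) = (u - 3)*(u + 2)*(u + 4)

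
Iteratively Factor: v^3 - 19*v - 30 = (v + 3)*(v^2 - 3*v - 10) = (v - 5)*(v + 3)*(v + 2)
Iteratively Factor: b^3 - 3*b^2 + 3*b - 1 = (b - 1)*(b^2 - 2*b + 1) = (b - 1)^2*(b - 1)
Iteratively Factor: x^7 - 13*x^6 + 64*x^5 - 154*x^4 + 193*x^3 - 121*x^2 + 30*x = (x - 2)*(x^6 - 11*x^5 + 42*x^4 - 70*x^3 + 53*x^2 - 15*x) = (x - 2)*(x - 1)*(x^5 - 10*x^4 + 32*x^3 - 38*x^2 + 15*x) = (x - 2)*(x - 1)^2*(x^4 - 9*x^3 + 23*x^2 - 15*x) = (x - 2)*(x - 1)^3*(x^3 - 8*x^2 + 15*x) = (x - 3)*(x - 2)*(x - 1)^3*(x^2 - 5*x) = (x - 5)*(x - 3)*(x - 2)*(x - 1)^3*(x)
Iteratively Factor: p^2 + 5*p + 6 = (p + 3)*(p + 2)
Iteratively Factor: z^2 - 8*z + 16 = (z - 4)*(z - 4)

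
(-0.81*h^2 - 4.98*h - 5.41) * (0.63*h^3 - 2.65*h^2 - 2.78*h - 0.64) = -0.5103*h^5 - 0.9909*h^4 + 12.0405*h^3 + 28.6993*h^2 + 18.227*h + 3.4624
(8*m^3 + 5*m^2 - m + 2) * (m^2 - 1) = 8*m^5 + 5*m^4 - 9*m^3 - 3*m^2 + m - 2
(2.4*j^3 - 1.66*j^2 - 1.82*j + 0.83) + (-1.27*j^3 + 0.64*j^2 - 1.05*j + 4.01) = 1.13*j^3 - 1.02*j^2 - 2.87*j + 4.84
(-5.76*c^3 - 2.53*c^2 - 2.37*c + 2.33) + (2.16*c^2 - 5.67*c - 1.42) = -5.76*c^3 - 0.37*c^2 - 8.04*c + 0.91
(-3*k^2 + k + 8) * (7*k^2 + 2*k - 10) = -21*k^4 + k^3 + 88*k^2 + 6*k - 80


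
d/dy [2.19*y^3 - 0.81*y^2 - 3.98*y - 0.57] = 6.57*y^2 - 1.62*y - 3.98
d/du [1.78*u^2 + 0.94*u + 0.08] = 3.56*u + 0.94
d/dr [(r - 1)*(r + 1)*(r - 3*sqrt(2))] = 3*r^2 - 6*sqrt(2)*r - 1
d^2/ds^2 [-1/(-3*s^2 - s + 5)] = 2*(-9*s^2 - 3*s + (6*s + 1)^2 + 15)/(3*s^2 + s - 5)^3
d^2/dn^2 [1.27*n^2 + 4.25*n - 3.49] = 2.54000000000000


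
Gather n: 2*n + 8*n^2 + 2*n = 8*n^2 + 4*n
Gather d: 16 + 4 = 20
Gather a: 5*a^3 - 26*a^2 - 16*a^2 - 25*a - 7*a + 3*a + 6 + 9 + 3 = 5*a^3 - 42*a^2 - 29*a + 18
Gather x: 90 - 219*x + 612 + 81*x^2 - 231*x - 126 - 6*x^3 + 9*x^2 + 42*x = -6*x^3 + 90*x^2 - 408*x + 576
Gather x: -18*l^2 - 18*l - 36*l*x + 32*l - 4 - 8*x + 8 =-18*l^2 + 14*l + x*(-36*l - 8) + 4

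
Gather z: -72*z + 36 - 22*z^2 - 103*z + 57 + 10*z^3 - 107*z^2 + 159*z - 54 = 10*z^3 - 129*z^2 - 16*z + 39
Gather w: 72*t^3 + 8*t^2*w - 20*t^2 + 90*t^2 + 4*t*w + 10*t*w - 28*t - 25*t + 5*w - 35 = 72*t^3 + 70*t^2 - 53*t + w*(8*t^2 + 14*t + 5) - 35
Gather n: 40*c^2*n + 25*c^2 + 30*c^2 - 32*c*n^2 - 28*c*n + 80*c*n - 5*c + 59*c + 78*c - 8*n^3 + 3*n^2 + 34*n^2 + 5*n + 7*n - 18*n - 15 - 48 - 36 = 55*c^2 + 132*c - 8*n^3 + n^2*(37 - 32*c) + n*(40*c^2 + 52*c - 6) - 99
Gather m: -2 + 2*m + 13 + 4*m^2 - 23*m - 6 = 4*m^2 - 21*m + 5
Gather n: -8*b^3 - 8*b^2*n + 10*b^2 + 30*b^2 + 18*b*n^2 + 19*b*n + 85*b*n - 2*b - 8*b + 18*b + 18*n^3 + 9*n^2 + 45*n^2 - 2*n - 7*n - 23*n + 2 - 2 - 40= -8*b^3 + 40*b^2 + 8*b + 18*n^3 + n^2*(18*b + 54) + n*(-8*b^2 + 104*b - 32) - 40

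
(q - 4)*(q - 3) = q^2 - 7*q + 12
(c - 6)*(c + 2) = c^2 - 4*c - 12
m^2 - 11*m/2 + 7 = (m - 7/2)*(m - 2)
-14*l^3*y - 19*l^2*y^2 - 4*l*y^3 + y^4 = y*(-7*l + y)*(l + y)*(2*l + y)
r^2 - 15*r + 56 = (r - 8)*(r - 7)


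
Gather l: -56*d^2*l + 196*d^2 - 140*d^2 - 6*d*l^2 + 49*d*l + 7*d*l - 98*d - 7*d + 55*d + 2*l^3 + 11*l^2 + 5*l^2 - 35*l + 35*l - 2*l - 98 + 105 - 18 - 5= 56*d^2 - 50*d + 2*l^3 + l^2*(16 - 6*d) + l*(-56*d^2 + 56*d - 2) - 16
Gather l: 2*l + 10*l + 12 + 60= 12*l + 72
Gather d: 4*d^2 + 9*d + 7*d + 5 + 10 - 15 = 4*d^2 + 16*d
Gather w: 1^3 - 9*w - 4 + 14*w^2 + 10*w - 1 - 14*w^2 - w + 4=0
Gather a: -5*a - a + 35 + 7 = 42 - 6*a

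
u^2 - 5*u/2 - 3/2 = (u - 3)*(u + 1/2)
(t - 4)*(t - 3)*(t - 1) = t^3 - 8*t^2 + 19*t - 12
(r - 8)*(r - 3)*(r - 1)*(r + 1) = r^4 - 11*r^3 + 23*r^2 + 11*r - 24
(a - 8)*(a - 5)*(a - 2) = a^3 - 15*a^2 + 66*a - 80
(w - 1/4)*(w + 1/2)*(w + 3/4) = w^3 + w^2 + w/16 - 3/32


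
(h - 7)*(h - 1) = h^2 - 8*h + 7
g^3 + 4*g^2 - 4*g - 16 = (g - 2)*(g + 2)*(g + 4)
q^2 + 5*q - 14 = (q - 2)*(q + 7)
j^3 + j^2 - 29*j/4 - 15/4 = (j - 5/2)*(j + 1/2)*(j + 3)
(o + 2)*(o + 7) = o^2 + 9*o + 14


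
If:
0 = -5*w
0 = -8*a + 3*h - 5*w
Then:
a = 3*h/8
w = 0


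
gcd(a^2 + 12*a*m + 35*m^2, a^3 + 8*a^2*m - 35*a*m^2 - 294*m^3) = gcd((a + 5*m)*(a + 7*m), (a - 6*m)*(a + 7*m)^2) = a + 7*m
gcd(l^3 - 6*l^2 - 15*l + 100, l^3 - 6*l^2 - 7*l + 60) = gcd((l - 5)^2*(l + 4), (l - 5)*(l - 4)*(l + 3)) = l - 5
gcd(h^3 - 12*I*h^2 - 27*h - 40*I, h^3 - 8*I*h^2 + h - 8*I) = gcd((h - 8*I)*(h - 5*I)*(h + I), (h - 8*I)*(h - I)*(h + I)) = h^2 - 7*I*h + 8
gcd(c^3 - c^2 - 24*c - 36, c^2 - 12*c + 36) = c - 6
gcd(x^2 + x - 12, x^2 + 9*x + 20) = x + 4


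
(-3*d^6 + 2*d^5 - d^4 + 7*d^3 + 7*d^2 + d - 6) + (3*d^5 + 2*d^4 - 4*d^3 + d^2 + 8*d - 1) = -3*d^6 + 5*d^5 + d^4 + 3*d^3 + 8*d^2 + 9*d - 7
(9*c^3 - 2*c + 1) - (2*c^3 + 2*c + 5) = 7*c^3 - 4*c - 4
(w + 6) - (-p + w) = p + 6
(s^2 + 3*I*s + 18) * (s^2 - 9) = s^4 + 3*I*s^3 + 9*s^2 - 27*I*s - 162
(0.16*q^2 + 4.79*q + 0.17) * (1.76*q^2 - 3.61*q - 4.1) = 0.2816*q^4 + 7.8528*q^3 - 17.6487*q^2 - 20.2527*q - 0.697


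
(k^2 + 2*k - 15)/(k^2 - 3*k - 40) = (k - 3)/(k - 8)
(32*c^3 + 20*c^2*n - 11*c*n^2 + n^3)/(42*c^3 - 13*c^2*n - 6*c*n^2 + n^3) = (32*c^3 + 20*c^2*n - 11*c*n^2 + n^3)/(42*c^3 - 13*c^2*n - 6*c*n^2 + n^3)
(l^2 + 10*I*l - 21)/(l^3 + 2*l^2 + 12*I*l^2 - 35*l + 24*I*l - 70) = (l + 3*I)/(l^2 + l*(2 + 5*I) + 10*I)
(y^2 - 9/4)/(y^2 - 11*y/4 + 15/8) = 2*(2*y + 3)/(4*y - 5)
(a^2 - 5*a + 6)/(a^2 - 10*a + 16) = (a - 3)/(a - 8)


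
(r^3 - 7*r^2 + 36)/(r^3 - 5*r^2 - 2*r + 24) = (r - 6)/(r - 4)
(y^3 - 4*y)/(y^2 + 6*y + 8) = y*(y - 2)/(y + 4)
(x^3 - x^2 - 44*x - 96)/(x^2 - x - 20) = (x^2 - 5*x - 24)/(x - 5)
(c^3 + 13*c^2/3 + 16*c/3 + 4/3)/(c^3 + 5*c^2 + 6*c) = (3*c^2 + 7*c + 2)/(3*c*(c + 3))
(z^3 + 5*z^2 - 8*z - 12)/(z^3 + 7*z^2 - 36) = (z + 1)/(z + 3)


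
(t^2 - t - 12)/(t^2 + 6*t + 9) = (t - 4)/(t + 3)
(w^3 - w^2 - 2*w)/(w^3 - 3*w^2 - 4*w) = (w - 2)/(w - 4)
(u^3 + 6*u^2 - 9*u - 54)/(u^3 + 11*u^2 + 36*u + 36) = (u - 3)/(u + 2)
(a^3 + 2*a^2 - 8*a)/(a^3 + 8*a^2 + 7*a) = (a^2 + 2*a - 8)/(a^2 + 8*a + 7)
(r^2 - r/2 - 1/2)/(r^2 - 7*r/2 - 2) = (r - 1)/(r - 4)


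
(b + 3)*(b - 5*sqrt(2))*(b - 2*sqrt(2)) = b^3 - 7*sqrt(2)*b^2 + 3*b^2 - 21*sqrt(2)*b + 20*b + 60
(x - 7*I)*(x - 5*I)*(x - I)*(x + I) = x^4 - 12*I*x^3 - 34*x^2 - 12*I*x - 35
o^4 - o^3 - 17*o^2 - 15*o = o*(o - 5)*(o + 1)*(o + 3)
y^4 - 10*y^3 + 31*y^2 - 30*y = y*(y - 5)*(y - 3)*(y - 2)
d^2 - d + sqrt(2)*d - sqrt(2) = (d - 1)*(d + sqrt(2))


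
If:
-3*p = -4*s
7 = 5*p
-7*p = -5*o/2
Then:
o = 98/25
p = 7/5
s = 21/20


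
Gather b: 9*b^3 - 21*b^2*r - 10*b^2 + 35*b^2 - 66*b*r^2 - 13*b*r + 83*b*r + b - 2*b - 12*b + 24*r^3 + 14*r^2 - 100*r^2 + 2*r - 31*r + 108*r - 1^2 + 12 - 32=9*b^3 + b^2*(25 - 21*r) + b*(-66*r^2 + 70*r - 13) + 24*r^3 - 86*r^2 + 79*r - 21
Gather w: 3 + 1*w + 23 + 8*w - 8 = 9*w + 18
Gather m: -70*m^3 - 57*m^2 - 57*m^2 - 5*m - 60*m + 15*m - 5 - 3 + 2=-70*m^3 - 114*m^2 - 50*m - 6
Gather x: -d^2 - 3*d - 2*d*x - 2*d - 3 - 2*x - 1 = -d^2 - 5*d + x*(-2*d - 2) - 4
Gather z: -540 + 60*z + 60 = 60*z - 480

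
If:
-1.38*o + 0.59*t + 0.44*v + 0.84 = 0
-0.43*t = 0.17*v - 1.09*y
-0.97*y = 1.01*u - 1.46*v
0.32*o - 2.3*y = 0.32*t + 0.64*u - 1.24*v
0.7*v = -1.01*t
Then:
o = 0.60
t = 0.18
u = -0.41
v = -0.26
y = 0.03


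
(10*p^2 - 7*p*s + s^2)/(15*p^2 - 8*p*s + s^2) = (2*p - s)/(3*p - s)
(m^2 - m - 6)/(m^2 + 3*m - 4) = (m^2 - m - 6)/(m^2 + 3*m - 4)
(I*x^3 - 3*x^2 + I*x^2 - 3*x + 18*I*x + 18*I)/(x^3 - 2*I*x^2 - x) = (I*x^3 + x^2*(-3 + I) + x*(-3 + 18*I) + 18*I)/(x^3 - 2*I*x^2 - x)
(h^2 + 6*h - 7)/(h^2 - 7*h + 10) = (h^2 + 6*h - 7)/(h^2 - 7*h + 10)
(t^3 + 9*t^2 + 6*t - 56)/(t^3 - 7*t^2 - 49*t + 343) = (t^2 + 2*t - 8)/(t^2 - 14*t + 49)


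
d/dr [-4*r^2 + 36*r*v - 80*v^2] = -8*r + 36*v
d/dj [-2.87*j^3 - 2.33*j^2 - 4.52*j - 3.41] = -8.61*j^2 - 4.66*j - 4.52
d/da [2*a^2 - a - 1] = 4*a - 1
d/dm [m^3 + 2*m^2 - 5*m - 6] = 3*m^2 + 4*m - 5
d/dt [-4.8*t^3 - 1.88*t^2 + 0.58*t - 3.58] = -14.4*t^2 - 3.76*t + 0.58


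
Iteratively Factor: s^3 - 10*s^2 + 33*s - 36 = (s - 4)*(s^2 - 6*s + 9) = (s - 4)*(s - 3)*(s - 3)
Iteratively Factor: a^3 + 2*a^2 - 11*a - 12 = (a + 4)*(a^2 - 2*a - 3) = (a - 3)*(a + 4)*(a + 1)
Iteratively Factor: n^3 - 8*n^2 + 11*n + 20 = (n - 4)*(n^2 - 4*n - 5) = (n - 5)*(n - 4)*(n + 1)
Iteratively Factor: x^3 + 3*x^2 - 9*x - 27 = (x + 3)*(x^2 - 9) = (x + 3)^2*(x - 3)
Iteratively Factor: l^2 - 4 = (l + 2)*(l - 2)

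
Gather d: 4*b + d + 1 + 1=4*b + d + 2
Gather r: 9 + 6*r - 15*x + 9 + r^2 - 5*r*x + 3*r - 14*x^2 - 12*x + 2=r^2 + r*(9 - 5*x) - 14*x^2 - 27*x + 20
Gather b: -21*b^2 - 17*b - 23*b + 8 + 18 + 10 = -21*b^2 - 40*b + 36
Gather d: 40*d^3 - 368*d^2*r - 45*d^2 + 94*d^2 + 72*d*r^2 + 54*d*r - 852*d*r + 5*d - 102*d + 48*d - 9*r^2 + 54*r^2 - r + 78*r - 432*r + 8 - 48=40*d^3 + d^2*(49 - 368*r) + d*(72*r^2 - 798*r - 49) + 45*r^2 - 355*r - 40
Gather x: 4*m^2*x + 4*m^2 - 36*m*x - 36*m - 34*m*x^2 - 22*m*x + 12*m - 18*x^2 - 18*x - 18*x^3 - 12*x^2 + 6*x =4*m^2 - 24*m - 18*x^3 + x^2*(-34*m - 30) + x*(4*m^2 - 58*m - 12)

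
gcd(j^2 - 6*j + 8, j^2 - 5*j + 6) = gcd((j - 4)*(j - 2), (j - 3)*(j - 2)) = j - 2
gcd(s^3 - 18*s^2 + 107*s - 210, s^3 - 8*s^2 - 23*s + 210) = s^2 - 13*s + 42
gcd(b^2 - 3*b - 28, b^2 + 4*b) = b + 4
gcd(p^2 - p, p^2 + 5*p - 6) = p - 1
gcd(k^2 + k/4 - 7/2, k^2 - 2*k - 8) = k + 2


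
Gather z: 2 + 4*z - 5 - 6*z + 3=-2*z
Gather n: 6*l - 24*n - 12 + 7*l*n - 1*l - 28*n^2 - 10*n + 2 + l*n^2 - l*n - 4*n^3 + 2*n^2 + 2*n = 5*l - 4*n^3 + n^2*(l - 26) + n*(6*l - 32) - 10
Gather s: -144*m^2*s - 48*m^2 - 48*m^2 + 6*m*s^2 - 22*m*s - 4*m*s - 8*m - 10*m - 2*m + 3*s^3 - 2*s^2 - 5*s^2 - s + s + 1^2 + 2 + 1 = -96*m^2 - 20*m + 3*s^3 + s^2*(6*m - 7) + s*(-144*m^2 - 26*m) + 4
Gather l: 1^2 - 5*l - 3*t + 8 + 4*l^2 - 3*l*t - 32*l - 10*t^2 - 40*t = 4*l^2 + l*(-3*t - 37) - 10*t^2 - 43*t + 9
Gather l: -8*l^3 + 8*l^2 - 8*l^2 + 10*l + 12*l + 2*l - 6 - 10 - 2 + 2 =-8*l^3 + 24*l - 16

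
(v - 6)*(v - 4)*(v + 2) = v^3 - 8*v^2 + 4*v + 48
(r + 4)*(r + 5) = r^2 + 9*r + 20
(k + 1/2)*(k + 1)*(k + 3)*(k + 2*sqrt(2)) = k^4 + 2*sqrt(2)*k^3 + 9*k^3/2 + 5*k^2 + 9*sqrt(2)*k^2 + 3*k/2 + 10*sqrt(2)*k + 3*sqrt(2)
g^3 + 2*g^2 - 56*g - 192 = (g - 8)*(g + 4)*(g + 6)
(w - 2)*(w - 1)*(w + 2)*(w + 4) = w^4 + 3*w^3 - 8*w^2 - 12*w + 16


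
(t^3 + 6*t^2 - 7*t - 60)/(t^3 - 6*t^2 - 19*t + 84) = (t + 5)/(t - 7)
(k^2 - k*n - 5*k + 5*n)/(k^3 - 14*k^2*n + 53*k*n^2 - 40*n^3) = (k - 5)/(k^2 - 13*k*n + 40*n^2)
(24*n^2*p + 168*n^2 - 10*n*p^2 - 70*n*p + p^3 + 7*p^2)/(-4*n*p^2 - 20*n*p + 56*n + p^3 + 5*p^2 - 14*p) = (-6*n + p)/(p - 2)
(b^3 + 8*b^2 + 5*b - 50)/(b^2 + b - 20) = (b^2 + 3*b - 10)/(b - 4)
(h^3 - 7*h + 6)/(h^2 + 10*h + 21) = (h^2 - 3*h + 2)/(h + 7)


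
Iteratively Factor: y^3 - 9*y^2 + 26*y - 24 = (y - 3)*(y^2 - 6*y + 8) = (y - 4)*(y - 3)*(y - 2)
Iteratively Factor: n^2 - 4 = (n + 2)*(n - 2)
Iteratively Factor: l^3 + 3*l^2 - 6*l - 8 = (l - 2)*(l^2 + 5*l + 4) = (l - 2)*(l + 4)*(l + 1)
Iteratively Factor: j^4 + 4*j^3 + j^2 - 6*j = (j - 1)*(j^3 + 5*j^2 + 6*j) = j*(j - 1)*(j^2 + 5*j + 6) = j*(j - 1)*(j + 3)*(j + 2)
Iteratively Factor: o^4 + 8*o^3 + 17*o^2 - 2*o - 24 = (o + 2)*(o^3 + 6*o^2 + 5*o - 12) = (o + 2)*(o + 3)*(o^2 + 3*o - 4) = (o + 2)*(o + 3)*(o + 4)*(o - 1)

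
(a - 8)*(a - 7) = a^2 - 15*a + 56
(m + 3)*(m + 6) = m^2 + 9*m + 18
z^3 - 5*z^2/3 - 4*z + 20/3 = (z - 2)*(z - 5/3)*(z + 2)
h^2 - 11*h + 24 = (h - 8)*(h - 3)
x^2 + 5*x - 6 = (x - 1)*(x + 6)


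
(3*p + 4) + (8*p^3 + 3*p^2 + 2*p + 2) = 8*p^3 + 3*p^2 + 5*p + 6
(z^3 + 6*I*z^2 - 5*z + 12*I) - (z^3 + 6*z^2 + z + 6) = -6*z^2 + 6*I*z^2 - 6*z - 6 + 12*I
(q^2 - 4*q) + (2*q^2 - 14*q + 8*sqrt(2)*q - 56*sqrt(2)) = 3*q^2 - 18*q + 8*sqrt(2)*q - 56*sqrt(2)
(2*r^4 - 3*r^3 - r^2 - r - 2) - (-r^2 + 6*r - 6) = 2*r^4 - 3*r^3 - 7*r + 4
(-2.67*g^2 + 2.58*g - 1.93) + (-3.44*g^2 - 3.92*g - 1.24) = -6.11*g^2 - 1.34*g - 3.17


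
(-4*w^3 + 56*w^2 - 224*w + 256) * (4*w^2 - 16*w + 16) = -16*w^5 + 288*w^4 - 1856*w^3 + 5504*w^2 - 7680*w + 4096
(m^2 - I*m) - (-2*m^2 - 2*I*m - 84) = 3*m^2 + I*m + 84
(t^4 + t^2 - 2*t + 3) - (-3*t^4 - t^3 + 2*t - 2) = 4*t^4 + t^3 + t^2 - 4*t + 5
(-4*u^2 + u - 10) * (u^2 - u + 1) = -4*u^4 + 5*u^3 - 15*u^2 + 11*u - 10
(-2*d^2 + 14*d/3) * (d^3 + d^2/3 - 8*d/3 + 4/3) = -2*d^5 + 4*d^4 + 62*d^3/9 - 136*d^2/9 + 56*d/9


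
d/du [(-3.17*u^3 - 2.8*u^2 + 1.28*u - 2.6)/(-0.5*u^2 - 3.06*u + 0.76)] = (1.585*u^4 + 19.4004*u^3 + 1.9804*u^2 - 6.856*u - 6.9832)/(0.25*u^4 + 3.06*u^3 + 8.6036*u^2 - 4.6512*u + 0.5776)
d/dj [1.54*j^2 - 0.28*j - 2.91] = 3.08*j - 0.28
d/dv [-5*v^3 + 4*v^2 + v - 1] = -15*v^2 + 8*v + 1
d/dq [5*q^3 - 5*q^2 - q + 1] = 15*q^2 - 10*q - 1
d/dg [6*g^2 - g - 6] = 12*g - 1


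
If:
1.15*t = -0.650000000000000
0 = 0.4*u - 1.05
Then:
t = -0.57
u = 2.62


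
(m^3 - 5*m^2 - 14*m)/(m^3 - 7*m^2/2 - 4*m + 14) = 2*m*(m - 7)/(2*m^2 - 11*m + 14)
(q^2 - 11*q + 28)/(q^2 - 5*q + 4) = (q - 7)/(q - 1)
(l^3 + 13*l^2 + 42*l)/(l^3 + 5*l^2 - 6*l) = (l + 7)/(l - 1)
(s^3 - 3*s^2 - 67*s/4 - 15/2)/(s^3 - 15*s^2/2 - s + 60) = (s + 1/2)/(s - 4)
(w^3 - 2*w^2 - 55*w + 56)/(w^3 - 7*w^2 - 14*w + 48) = (w^2 + 6*w - 7)/(w^2 + w - 6)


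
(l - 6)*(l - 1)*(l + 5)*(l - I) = l^4 - 2*l^3 - I*l^3 - 29*l^2 + 2*I*l^2 + 30*l + 29*I*l - 30*I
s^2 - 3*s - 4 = (s - 4)*(s + 1)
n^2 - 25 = (n - 5)*(n + 5)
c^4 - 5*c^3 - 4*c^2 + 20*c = c*(c - 5)*(c - 2)*(c + 2)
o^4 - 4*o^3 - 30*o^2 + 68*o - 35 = (o - 7)*(o - 1)^2*(o + 5)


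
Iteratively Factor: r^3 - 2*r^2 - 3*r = (r + 1)*(r^2 - 3*r) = r*(r + 1)*(r - 3)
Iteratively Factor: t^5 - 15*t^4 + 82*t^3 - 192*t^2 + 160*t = (t - 4)*(t^4 - 11*t^3 + 38*t^2 - 40*t) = (t - 5)*(t - 4)*(t^3 - 6*t^2 + 8*t) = (t - 5)*(t - 4)*(t - 2)*(t^2 - 4*t) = t*(t - 5)*(t - 4)*(t - 2)*(t - 4)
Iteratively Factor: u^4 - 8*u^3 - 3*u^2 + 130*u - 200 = (u - 5)*(u^3 - 3*u^2 - 18*u + 40) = (u - 5)^2*(u^2 + 2*u - 8) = (u - 5)^2*(u - 2)*(u + 4)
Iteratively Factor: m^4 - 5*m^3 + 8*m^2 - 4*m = (m - 2)*(m^3 - 3*m^2 + 2*m) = (m - 2)^2*(m^2 - m) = m*(m - 2)^2*(m - 1)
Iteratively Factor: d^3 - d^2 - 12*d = (d + 3)*(d^2 - 4*d) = d*(d + 3)*(d - 4)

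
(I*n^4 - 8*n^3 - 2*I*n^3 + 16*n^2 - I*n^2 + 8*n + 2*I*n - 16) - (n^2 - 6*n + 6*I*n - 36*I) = I*n^4 - 8*n^3 - 2*I*n^3 + 15*n^2 - I*n^2 + 14*n - 4*I*n - 16 + 36*I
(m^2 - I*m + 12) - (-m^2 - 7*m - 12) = 2*m^2 + 7*m - I*m + 24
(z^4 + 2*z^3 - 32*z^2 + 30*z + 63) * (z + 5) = z^5 + 7*z^4 - 22*z^3 - 130*z^2 + 213*z + 315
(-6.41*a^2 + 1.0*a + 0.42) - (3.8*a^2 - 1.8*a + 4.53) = -10.21*a^2 + 2.8*a - 4.11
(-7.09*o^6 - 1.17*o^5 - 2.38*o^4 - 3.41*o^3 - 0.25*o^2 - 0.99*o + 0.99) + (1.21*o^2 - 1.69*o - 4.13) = -7.09*o^6 - 1.17*o^5 - 2.38*o^4 - 3.41*o^3 + 0.96*o^2 - 2.68*o - 3.14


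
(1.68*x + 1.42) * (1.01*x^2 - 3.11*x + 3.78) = 1.6968*x^3 - 3.7906*x^2 + 1.9342*x + 5.3676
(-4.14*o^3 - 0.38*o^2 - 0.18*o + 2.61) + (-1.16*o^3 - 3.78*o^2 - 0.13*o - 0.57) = -5.3*o^3 - 4.16*o^2 - 0.31*o + 2.04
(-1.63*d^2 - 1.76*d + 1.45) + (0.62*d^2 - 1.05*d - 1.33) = -1.01*d^2 - 2.81*d + 0.12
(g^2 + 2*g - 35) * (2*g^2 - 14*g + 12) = 2*g^4 - 10*g^3 - 86*g^2 + 514*g - 420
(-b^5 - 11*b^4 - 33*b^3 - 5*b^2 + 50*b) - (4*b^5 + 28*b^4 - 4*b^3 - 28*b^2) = -5*b^5 - 39*b^4 - 29*b^3 + 23*b^2 + 50*b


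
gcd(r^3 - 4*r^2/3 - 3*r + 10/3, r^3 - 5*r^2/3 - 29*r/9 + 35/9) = r^2 + 2*r/3 - 5/3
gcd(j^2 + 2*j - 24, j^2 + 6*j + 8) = 1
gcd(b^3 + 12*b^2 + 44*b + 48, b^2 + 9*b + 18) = b + 6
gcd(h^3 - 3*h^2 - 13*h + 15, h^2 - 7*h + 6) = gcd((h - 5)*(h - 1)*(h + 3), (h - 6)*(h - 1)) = h - 1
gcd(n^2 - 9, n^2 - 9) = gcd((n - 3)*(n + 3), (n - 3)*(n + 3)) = n^2 - 9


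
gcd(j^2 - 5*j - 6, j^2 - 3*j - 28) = 1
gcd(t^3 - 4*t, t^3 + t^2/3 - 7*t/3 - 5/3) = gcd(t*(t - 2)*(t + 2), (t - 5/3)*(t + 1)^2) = 1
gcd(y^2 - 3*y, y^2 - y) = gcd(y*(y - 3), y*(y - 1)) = y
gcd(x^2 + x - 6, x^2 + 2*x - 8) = x - 2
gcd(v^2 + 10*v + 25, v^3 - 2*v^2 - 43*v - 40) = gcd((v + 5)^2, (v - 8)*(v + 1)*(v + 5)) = v + 5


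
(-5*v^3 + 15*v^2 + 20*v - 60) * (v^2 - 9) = -5*v^5 + 15*v^4 + 65*v^3 - 195*v^2 - 180*v + 540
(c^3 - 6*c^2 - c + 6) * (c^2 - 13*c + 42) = c^5 - 19*c^4 + 119*c^3 - 233*c^2 - 120*c + 252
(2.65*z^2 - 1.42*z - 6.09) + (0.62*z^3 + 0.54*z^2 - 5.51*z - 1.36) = 0.62*z^3 + 3.19*z^2 - 6.93*z - 7.45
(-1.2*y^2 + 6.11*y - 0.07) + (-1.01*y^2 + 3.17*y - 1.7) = -2.21*y^2 + 9.28*y - 1.77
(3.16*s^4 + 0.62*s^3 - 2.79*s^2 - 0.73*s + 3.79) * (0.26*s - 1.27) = 0.8216*s^5 - 3.852*s^4 - 1.5128*s^3 + 3.3535*s^2 + 1.9125*s - 4.8133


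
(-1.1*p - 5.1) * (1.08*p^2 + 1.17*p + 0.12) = -1.188*p^3 - 6.795*p^2 - 6.099*p - 0.612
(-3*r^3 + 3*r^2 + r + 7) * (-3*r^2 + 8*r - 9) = 9*r^5 - 33*r^4 + 48*r^3 - 40*r^2 + 47*r - 63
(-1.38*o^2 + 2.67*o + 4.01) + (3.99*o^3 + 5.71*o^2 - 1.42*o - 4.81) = 3.99*o^3 + 4.33*o^2 + 1.25*o - 0.8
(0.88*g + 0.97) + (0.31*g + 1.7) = 1.19*g + 2.67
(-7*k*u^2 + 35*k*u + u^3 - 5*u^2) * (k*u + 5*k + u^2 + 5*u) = -7*k^2*u^3 + 175*k^2*u - 6*k*u^4 + 150*k*u^2 + u^5 - 25*u^3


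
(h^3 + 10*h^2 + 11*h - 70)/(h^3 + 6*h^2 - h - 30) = (h + 7)/(h + 3)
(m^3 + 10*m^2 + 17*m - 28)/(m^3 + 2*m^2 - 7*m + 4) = (m + 7)/(m - 1)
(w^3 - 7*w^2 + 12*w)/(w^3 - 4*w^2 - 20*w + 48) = w*(w^2 - 7*w + 12)/(w^3 - 4*w^2 - 20*w + 48)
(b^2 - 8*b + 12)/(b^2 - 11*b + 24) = (b^2 - 8*b + 12)/(b^2 - 11*b + 24)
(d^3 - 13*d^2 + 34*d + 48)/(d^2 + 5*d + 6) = (d^3 - 13*d^2 + 34*d + 48)/(d^2 + 5*d + 6)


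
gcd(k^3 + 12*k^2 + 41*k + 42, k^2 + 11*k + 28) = k + 7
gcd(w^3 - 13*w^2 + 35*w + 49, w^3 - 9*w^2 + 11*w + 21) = w^2 - 6*w - 7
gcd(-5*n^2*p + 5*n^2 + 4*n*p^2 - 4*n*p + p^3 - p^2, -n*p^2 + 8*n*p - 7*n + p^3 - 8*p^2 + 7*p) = -n*p + n + p^2 - p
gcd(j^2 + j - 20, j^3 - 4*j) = 1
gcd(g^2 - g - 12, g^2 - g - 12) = g^2 - g - 12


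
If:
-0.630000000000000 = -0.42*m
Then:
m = 1.50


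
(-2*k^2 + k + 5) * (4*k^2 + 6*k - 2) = -8*k^4 - 8*k^3 + 30*k^2 + 28*k - 10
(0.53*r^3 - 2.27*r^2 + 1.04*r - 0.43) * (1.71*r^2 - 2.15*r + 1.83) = 0.9063*r^5 - 5.0212*r^4 + 7.6288*r^3 - 7.1254*r^2 + 2.8277*r - 0.7869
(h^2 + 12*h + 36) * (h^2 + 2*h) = h^4 + 14*h^3 + 60*h^2 + 72*h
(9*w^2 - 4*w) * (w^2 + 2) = 9*w^4 - 4*w^3 + 18*w^2 - 8*w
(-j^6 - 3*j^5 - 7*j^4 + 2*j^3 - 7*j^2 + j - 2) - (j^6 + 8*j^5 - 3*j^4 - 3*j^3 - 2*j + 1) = -2*j^6 - 11*j^5 - 4*j^4 + 5*j^3 - 7*j^2 + 3*j - 3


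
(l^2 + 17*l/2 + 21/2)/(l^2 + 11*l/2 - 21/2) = (2*l + 3)/(2*l - 3)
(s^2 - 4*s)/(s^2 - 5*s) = (s - 4)/(s - 5)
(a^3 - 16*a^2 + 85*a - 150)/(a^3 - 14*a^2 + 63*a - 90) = (a - 5)/(a - 3)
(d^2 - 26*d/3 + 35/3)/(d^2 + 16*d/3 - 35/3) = (d - 7)/(d + 7)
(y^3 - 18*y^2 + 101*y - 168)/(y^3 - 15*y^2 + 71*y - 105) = (y - 8)/(y - 5)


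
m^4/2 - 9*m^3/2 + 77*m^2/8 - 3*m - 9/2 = (m/2 + 1/4)*(m - 6)*(m - 2)*(m - 3/2)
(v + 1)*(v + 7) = v^2 + 8*v + 7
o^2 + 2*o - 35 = (o - 5)*(o + 7)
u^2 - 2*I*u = u*(u - 2*I)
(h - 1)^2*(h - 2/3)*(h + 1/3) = h^4 - 7*h^3/3 + 13*h^2/9 + h/9 - 2/9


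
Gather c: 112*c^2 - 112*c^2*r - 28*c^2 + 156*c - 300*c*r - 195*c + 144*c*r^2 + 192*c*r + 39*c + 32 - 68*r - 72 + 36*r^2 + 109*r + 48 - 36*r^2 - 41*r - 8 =c^2*(84 - 112*r) + c*(144*r^2 - 108*r)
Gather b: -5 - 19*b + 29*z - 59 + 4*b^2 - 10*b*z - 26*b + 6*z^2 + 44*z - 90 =4*b^2 + b*(-10*z - 45) + 6*z^2 + 73*z - 154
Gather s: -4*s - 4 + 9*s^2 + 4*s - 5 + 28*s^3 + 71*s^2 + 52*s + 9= 28*s^3 + 80*s^2 + 52*s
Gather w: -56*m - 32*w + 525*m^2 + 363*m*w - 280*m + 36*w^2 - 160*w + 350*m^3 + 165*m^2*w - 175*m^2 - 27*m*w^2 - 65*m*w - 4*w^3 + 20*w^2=350*m^3 + 350*m^2 - 336*m - 4*w^3 + w^2*(56 - 27*m) + w*(165*m^2 + 298*m - 192)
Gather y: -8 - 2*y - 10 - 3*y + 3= -5*y - 15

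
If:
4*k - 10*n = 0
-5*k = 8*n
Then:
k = 0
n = 0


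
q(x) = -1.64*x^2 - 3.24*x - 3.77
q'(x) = -3.28*x - 3.24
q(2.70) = -24.47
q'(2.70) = -12.10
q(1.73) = -14.28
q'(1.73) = -8.91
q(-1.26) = -2.29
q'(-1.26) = 0.89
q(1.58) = -12.98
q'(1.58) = -8.42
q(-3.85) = -15.60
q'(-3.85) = 9.39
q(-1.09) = -2.19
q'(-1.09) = 0.34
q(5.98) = -81.79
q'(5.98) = -22.85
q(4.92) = -59.41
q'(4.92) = -19.38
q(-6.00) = -43.37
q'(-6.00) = 16.44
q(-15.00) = -324.17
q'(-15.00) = 45.96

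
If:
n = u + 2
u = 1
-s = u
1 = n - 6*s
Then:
No Solution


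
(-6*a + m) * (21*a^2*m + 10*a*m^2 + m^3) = -126*a^3*m - 39*a^2*m^2 + 4*a*m^3 + m^4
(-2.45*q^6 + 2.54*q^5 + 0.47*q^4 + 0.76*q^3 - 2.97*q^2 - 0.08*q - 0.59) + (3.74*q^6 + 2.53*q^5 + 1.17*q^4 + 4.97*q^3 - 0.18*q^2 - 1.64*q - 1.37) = 1.29*q^6 + 5.07*q^5 + 1.64*q^4 + 5.73*q^3 - 3.15*q^2 - 1.72*q - 1.96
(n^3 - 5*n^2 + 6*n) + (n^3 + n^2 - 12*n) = 2*n^3 - 4*n^2 - 6*n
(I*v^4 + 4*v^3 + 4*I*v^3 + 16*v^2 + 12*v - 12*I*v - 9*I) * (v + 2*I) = I*v^5 + 2*v^4 + 4*I*v^4 + 8*v^3 + 8*I*v^3 + 12*v^2 + 20*I*v^2 + 24*v + 15*I*v + 18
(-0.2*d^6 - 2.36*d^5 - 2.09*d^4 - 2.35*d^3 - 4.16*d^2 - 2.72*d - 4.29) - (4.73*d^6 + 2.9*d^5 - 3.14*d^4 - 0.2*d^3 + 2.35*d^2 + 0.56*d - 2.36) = -4.93*d^6 - 5.26*d^5 + 1.05*d^4 - 2.15*d^3 - 6.51*d^2 - 3.28*d - 1.93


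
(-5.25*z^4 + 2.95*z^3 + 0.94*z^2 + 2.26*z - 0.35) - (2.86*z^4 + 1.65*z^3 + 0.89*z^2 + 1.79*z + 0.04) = -8.11*z^4 + 1.3*z^3 + 0.0499999999999999*z^2 + 0.47*z - 0.39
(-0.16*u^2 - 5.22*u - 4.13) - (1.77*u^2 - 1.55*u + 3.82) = -1.93*u^2 - 3.67*u - 7.95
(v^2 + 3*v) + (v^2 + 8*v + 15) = 2*v^2 + 11*v + 15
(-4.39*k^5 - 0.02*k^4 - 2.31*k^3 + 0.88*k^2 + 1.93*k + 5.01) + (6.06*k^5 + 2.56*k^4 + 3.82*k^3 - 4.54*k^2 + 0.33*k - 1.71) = 1.67*k^5 + 2.54*k^4 + 1.51*k^3 - 3.66*k^2 + 2.26*k + 3.3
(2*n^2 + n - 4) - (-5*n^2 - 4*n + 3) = 7*n^2 + 5*n - 7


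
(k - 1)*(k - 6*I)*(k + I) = k^3 - k^2 - 5*I*k^2 + 6*k + 5*I*k - 6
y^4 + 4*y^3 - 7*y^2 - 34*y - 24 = (y - 3)*(y + 1)*(y + 2)*(y + 4)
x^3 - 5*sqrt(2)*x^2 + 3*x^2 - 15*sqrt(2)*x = x*(x + 3)*(x - 5*sqrt(2))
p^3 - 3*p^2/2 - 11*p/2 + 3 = (p - 3)*(p - 1/2)*(p + 2)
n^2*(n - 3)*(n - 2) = n^4 - 5*n^3 + 6*n^2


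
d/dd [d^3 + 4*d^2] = d*(3*d + 8)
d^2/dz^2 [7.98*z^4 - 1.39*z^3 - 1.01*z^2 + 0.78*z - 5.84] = 95.76*z^2 - 8.34*z - 2.02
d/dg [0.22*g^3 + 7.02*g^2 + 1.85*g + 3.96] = 0.66*g^2 + 14.04*g + 1.85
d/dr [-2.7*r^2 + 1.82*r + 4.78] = 1.82 - 5.4*r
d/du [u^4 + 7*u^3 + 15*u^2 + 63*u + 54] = 4*u^3 + 21*u^2 + 30*u + 63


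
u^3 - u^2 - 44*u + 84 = (u - 6)*(u - 2)*(u + 7)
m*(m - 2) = m^2 - 2*m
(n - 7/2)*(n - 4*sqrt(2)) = n^2 - 4*sqrt(2)*n - 7*n/2 + 14*sqrt(2)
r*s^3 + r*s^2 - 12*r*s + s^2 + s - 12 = (s - 3)*(s + 4)*(r*s + 1)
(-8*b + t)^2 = 64*b^2 - 16*b*t + t^2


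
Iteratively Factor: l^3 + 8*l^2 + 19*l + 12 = (l + 3)*(l^2 + 5*l + 4) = (l + 1)*(l + 3)*(l + 4)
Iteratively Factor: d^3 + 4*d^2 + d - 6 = (d + 3)*(d^2 + d - 2) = (d - 1)*(d + 3)*(d + 2)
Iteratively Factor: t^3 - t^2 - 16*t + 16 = (t - 1)*(t^2 - 16) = (t - 1)*(t + 4)*(t - 4)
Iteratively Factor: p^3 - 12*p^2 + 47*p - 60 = (p - 3)*(p^2 - 9*p + 20) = (p - 4)*(p - 3)*(p - 5)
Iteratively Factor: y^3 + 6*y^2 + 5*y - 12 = (y + 4)*(y^2 + 2*y - 3) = (y - 1)*(y + 4)*(y + 3)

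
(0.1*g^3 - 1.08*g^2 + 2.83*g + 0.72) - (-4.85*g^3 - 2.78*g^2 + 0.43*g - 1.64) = 4.95*g^3 + 1.7*g^2 + 2.4*g + 2.36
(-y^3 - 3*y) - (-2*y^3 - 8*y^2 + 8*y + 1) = y^3 + 8*y^2 - 11*y - 1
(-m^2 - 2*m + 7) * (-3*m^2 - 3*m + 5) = 3*m^4 + 9*m^3 - 20*m^2 - 31*m + 35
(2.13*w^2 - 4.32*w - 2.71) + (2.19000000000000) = 2.13*w^2 - 4.32*w - 0.52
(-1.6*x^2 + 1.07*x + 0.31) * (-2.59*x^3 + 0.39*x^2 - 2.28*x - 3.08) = 4.144*x^5 - 3.3953*x^4 + 3.2624*x^3 + 2.6093*x^2 - 4.0024*x - 0.9548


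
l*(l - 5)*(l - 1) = l^3 - 6*l^2 + 5*l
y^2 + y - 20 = (y - 4)*(y + 5)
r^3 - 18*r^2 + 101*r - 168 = (r - 8)*(r - 7)*(r - 3)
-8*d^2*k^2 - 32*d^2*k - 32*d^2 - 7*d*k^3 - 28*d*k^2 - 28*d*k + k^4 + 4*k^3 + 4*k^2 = (-8*d + k)*(d + k)*(k + 2)^2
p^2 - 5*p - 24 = (p - 8)*(p + 3)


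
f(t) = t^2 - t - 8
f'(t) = 2*t - 1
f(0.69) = -8.21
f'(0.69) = 0.38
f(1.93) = -6.21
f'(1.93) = 2.86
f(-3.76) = 9.90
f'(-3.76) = -8.52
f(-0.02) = -7.98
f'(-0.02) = -1.04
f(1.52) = -7.21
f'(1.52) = 2.04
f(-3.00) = 4.00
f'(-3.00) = -7.00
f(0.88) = -8.11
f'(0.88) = 0.76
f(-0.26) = -7.67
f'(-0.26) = -1.52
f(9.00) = 64.00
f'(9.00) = 17.00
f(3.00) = -2.00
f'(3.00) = 5.00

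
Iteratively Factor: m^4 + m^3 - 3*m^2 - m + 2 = (m - 1)*(m^3 + 2*m^2 - m - 2) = (m - 1)*(m + 2)*(m^2 - 1) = (m - 1)*(m + 1)*(m + 2)*(m - 1)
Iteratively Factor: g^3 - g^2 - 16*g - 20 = (g + 2)*(g^2 - 3*g - 10) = (g + 2)^2*(g - 5)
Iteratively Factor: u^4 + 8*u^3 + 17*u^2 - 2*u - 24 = (u + 4)*(u^3 + 4*u^2 + u - 6) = (u + 2)*(u + 4)*(u^2 + 2*u - 3) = (u - 1)*(u + 2)*(u + 4)*(u + 3)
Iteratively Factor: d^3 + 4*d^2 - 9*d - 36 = (d + 3)*(d^2 + d - 12) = (d - 3)*(d + 3)*(d + 4)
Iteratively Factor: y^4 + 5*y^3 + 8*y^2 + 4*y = (y + 1)*(y^3 + 4*y^2 + 4*y) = (y + 1)*(y + 2)*(y^2 + 2*y) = y*(y + 1)*(y + 2)*(y + 2)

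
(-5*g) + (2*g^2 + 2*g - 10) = 2*g^2 - 3*g - 10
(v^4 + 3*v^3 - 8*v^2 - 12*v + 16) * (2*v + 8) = 2*v^5 + 14*v^4 + 8*v^3 - 88*v^2 - 64*v + 128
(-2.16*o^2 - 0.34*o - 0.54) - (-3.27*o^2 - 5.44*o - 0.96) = 1.11*o^2 + 5.1*o + 0.42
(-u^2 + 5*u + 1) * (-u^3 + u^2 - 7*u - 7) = u^5 - 6*u^4 + 11*u^3 - 27*u^2 - 42*u - 7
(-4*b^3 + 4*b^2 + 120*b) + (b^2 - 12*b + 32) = -4*b^3 + 5*b^2 + 108*b + 32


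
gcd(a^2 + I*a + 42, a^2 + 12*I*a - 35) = a + 7*I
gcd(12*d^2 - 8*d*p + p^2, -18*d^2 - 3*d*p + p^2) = -6*d + p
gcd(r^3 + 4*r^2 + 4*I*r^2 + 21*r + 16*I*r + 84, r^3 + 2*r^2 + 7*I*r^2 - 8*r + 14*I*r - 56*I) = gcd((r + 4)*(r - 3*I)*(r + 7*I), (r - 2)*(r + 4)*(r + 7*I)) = r^2 + r*(4 + 7*I) + 28*I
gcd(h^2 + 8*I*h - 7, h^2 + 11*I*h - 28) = h + 7*I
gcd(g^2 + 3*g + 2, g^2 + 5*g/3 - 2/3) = g + 2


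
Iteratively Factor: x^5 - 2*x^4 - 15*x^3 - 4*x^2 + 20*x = (x + 2)*(x^4 - 4*x^3 - 7*x^2 + 10*x) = (x - 5)*(x + 2)*(x^3 + x^2 - 2*x) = (x - 5)*(x + 2)^2*(x^2 - x) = x*(x - 5)*(x + 2)^2*(x - 1)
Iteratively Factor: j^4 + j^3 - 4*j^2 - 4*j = (j)*(j^3 + j^2 - 4*j - 4) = j*(j - 2)*(j^2 + 3*j + 2) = j*(j - 2)*(j + 1)*(j + 2)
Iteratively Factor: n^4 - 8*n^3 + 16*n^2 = (n)*(n^3 - 8*n^2 + 16*n) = n*(n - 4)*(n^2 - 4*n) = n*(n - 4)^2*(n)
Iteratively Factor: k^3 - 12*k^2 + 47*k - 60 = (k - 5)*(k^2 - 7*k + 12) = (k - 5)*(k - 3)*(k - 4)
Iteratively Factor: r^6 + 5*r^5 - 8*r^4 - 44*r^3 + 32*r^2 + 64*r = (r - 2)*(r^5 + 7*r^4 + 6*r^3 - 32*r^2 - 32*r) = (r - 2)*(r + 4)*(r^4 + 3*r^3 - 6*r^2 - 8*r) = r*(r - 2)*(r + 4)*(r^3 + 3*r^2 - 6*r - 8) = r*(r - 2)*(r + 1)*(r + 4)*(r^2 + 2*r - 8) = r*(r - 2)^2*(r + 1)*(r + 4)*(r + 4)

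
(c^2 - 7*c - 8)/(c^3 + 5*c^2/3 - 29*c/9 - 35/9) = 9*(c - 8)/(9*c^2 + 6*c - 35)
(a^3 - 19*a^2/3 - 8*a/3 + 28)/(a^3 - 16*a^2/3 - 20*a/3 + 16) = (3*a - 7)/(3*a - 4)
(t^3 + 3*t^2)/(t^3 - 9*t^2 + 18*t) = t*(t + 3)/(t^2 - 9*t + 18)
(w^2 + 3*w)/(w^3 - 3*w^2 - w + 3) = w*(w + 3)/(w^3 - 3*w^2 - w + 3)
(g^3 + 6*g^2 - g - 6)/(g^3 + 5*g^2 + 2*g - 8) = (g^2 + 7*g + 6)/(g^2 + 6*g + 8)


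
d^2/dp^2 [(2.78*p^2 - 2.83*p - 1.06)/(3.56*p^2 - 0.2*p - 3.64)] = (-67.7738560000001*p^3 + 135.542016*p^2 - 215.505312*p + 50.231648)/(45.118016*p^6 - 7.60416*p^5 - 137.968512*p^4 + 15.54208*p^3 + 141.068928*p^2 - 7.94976*p - 48.228544)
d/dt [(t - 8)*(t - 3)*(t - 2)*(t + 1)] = 4*t^3 - 36*t^2 + 66*t - 2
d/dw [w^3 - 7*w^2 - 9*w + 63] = 3*w^2 - 14*w - 9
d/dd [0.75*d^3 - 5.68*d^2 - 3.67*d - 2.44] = 2.25*d^2 - 11.36*d - 3.67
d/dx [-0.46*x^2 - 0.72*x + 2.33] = -0.92*x - 0.72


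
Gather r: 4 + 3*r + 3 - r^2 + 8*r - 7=-r^2 + 11*r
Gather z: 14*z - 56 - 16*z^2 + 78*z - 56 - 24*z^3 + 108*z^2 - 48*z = -24*z^3 + 92*z^2 + 44*z - 112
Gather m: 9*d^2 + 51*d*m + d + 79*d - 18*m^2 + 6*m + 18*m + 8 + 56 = 9*d^2 + 80*d - 18*m^2 + m*(51*d + 24) + 64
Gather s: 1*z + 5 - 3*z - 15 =-2*z - 10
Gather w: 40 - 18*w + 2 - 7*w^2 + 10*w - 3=-7*w^2 - 8*w + 39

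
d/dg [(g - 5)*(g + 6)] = 2*g + 1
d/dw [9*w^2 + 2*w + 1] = 18*w + 2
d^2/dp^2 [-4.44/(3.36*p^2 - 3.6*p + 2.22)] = (100.251648*p^2 - 107.41248*p - 4.44*(6.72*p - 3.6)*(13.44*p - 7.2) + 66.237696)/(3.36*p^2 - 3.6*p + 2.22)^3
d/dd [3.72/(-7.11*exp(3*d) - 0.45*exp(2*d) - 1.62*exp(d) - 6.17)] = (79.3476*exp(2*d) + 3.348*exp(d) + 6.0264)*exp(d)/(7.11*exp(3*d) + 0.45*exp(2*d) + 1.62*exp(d) + 6.17)^2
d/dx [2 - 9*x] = -9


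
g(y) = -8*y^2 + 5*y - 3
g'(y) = 5 - 16*y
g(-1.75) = -36.25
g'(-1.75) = 33.00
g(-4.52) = -189.04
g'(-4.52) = 77.32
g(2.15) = -29.23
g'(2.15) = -29.40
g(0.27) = -2.23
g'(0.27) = 0.68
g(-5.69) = -290.46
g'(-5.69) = 96.04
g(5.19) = -192.54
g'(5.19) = -78.04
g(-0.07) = -3.39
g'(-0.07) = 6.12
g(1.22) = -8.81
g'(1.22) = -14.52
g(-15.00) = -1878.00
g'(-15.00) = 245.00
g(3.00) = -60.00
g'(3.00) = -43.00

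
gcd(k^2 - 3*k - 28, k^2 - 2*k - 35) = k - 7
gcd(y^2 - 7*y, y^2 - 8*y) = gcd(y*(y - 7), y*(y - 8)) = y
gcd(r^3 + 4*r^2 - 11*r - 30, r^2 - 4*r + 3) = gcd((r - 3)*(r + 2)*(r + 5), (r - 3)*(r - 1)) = r - 3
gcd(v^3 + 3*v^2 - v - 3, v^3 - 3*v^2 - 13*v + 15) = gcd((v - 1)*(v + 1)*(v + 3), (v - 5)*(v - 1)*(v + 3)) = v^2 + 2*v - 3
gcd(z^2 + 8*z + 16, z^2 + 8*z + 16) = z^2 + 8*z + 16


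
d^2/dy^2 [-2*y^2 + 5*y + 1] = -4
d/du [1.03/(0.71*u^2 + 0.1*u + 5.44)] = (-1.4626*u - 0.103)/(0.71*u^2 + 0.1*u + 5.44)^2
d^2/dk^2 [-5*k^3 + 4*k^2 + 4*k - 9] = 8 - 30*k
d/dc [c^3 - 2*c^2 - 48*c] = 3*c^2 - 4*c - 48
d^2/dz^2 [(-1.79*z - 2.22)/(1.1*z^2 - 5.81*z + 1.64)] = (-(1.79*z + 2.22)*(2.2*z - 5.81)*(4.4*z - 11.62) + (11.814*z - 15.9158)*(1.1*z^2 - 5.81*z + 1.64))/(1.1*z^2 - 5.81*z + 1.64)^3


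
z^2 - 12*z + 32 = (z - 8)*(z - 4)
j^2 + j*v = j*(j + v)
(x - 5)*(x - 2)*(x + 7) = x^3 - 39*x + 70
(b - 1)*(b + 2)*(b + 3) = b^3 + 4*b^2 + b - 6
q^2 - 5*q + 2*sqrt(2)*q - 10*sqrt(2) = (q - 5)*(q + 2*sqrt(2))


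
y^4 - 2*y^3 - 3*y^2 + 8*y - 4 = (y - 2)*(y - 1)^2*(y + 2)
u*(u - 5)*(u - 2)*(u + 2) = u^4 - 5*u^3 - 4*u^2 + 20*u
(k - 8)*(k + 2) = k^2 - 6*k - 16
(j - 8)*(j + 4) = j^2 - 4*j - 32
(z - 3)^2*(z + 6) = z^3 - 27*z + 54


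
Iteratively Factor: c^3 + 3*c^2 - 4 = (c + 2)*(c^2 + c - 2) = (c + 2)^2*(c - 1)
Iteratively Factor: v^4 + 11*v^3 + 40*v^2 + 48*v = (v + 4)*(v^3 + 7*v^2 + 12*v) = (v + 3)*(v + 4)*(v^2 + 4*v) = v*(v + 3)*(v + 4)*(v + 4)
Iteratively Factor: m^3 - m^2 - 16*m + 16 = (m - 4)*(m^2 + 3*m - 4) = (m - 4)*(m - 1)*(m + 4)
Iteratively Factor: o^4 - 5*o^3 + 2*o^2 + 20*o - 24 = (o - 3)*(o^3 - 2*o^2 - 4*o + 8) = (o - 3)*(o - 2)*(o^2 - 4) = (o - 3)*(o - 2)^2*(o + 2)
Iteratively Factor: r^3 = (r)*(r^2) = r^2*(r)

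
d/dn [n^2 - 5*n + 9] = 2*n - 5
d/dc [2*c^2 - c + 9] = 4*c - 1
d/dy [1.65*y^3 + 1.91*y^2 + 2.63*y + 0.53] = 4.95*y^2 + 3.82*y + 2.63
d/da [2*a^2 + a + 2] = 4*a + 1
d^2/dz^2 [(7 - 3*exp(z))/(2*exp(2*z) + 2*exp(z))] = (-3*exp(3*z) + 31*exp(2*z) + 21*exp(z) + 7)*exp(-z)/(2*(exp(3*z) + 3*exp(2*z) + 3*exp(z) + 1))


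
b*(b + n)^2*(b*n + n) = b^4*n + 2*b^3*n^2 + b^3*n + b^2*n^3 + 2*b^2*n^2 + b*n^3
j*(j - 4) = j^2 - 4*j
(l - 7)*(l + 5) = l^2 - 2*l - 35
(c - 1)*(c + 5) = c^2 + 4*c - 5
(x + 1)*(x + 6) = x^2 + 7*x + 6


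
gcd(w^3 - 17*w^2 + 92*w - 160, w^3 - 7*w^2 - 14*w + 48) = w - 8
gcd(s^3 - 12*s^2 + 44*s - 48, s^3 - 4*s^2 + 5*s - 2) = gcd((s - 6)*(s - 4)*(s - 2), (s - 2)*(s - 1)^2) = s - 2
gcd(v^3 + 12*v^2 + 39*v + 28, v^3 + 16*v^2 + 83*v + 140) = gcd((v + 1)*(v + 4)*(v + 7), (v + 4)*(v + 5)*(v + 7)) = v^2 + 11*v + 28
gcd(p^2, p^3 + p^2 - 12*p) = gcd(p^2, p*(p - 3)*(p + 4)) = p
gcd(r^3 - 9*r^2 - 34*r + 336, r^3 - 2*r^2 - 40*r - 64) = r - 8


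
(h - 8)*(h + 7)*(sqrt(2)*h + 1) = sqrt(2)*h^3 - sqrt(2)*h^2 + h^2 - 56*sqrt(2)*h - h - 56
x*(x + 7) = x^2 + 7*x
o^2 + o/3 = o*(o + 1/3)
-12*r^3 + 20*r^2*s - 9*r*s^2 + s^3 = (-6*r + s)*(-2*r + s)*(-r + s)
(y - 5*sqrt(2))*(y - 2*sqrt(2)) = y^2 - 7*sqrt(2)*y + 20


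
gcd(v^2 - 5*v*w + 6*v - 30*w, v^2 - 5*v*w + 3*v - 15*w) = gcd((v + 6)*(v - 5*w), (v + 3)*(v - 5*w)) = v - 5*w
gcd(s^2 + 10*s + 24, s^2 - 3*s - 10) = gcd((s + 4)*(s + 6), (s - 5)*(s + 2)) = 1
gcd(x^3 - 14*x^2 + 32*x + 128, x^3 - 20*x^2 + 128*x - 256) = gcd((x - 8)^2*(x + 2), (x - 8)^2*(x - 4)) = x^2 - 16*x + 64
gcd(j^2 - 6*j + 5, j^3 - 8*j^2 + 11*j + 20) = j - 5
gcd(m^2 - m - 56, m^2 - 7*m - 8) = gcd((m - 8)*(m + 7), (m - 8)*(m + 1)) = m - 8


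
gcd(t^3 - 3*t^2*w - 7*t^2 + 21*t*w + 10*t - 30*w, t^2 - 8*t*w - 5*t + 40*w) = t - 5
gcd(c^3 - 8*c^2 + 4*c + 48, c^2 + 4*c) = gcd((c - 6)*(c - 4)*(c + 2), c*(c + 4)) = 1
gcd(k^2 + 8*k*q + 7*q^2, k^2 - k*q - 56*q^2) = k + 7*q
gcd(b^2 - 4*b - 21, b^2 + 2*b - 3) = b + 3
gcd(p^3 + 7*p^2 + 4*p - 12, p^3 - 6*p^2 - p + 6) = p - 1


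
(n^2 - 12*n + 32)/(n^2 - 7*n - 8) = (n - 4)/(n + 1)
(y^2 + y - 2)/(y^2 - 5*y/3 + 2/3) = 3*(y + 2)/(3*y - 2)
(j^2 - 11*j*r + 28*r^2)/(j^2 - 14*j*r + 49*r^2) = (-j + 4*r)/(-j + 7*r)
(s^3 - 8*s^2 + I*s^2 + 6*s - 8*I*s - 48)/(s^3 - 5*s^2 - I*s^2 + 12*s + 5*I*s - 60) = (s^2 - 2*s*(4 + I) + 16*I)/(s^2 - s*(5 + 4*I) + 20*I)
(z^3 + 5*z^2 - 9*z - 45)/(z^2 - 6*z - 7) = (-z^3 - 5*z^2 + 9*z + 45)/(-z^2 + 6*z + 7)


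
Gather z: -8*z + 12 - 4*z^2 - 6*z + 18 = -4*z^2 - 14*z + 30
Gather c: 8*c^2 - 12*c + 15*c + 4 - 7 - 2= 8*c^2 + 3*c - 5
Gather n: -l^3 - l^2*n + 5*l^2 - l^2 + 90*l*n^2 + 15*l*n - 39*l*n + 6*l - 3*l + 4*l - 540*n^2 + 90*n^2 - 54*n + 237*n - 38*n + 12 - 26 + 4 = -l^3 + 4*l^2 + 7*l + n^2*(90*l - 450) + n*(-l^2 - 24*l + 145) - 10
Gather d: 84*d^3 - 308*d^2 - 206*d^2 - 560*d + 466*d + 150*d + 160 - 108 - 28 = 84*d^3 - 514*d^2 + 56*d + 24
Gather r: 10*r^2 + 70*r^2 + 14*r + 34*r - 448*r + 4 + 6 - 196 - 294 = 80*r^2 - 400*r - 480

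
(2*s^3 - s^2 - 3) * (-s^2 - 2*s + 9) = -2*s^5 - 3*s^4 + 20*s^3 - 6*s^2 + 6*s - 27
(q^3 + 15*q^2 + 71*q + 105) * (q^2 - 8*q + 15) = q^5 + 7*q^4 - 34*q^3 - 238*q^2 + 225*q + 1575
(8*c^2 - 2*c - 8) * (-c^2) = -8*c^4 + 2*c^3 + 8*c^2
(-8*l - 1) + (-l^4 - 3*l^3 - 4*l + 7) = -l^4 - 3*l^3 - 12*l + 6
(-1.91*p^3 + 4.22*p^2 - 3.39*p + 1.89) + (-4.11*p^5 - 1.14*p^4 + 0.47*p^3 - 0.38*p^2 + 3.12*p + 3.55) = -4.11*p^5 - 1.14*p^4 - 1.44*p^3 + 3.84*p^2 - 0.27*p + 5.44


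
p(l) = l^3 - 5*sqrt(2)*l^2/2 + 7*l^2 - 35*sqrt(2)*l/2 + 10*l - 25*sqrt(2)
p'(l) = 3*l^2 - 5*sqrt(2)*l + 14*l - 35*sqrt(2)/2 + 10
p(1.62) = -45.90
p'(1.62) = 4.35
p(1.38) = -46.48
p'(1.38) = 0.53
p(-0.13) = -33.38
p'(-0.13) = -15.60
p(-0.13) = -33.38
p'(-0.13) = -15.60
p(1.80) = -44.85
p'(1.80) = 7.44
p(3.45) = -3.94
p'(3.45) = 44.86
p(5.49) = 153.56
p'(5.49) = 113.71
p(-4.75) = 5.70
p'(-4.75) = 20.03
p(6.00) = 216.87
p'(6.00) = 134.82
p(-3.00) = 13.07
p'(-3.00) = -8.54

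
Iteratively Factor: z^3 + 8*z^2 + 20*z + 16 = (z + 4)*(z^2 + 4*z + 4) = (z + 2)*(z + 4)*(z + 2)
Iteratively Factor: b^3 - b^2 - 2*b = (b)*(b^2 - b - 2) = b*(b - 2)*(b + 1)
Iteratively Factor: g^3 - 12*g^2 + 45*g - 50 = (g - 5)*(g^2 - 7*g + 10) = (g - 5)*(g - 2)*(g - 5)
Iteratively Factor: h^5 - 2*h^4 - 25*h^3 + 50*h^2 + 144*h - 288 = (h + 4)*(h^4 - 6*h^3 - h^2 + 54*h - 72) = (h + 3)*(h + 4)*(h^3 - 9*h^2 + 26*h - 24) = (h - 3)*(h + 3)*(h + 4)*(h^2 - 6*h + 8) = (h - 3)*(h - 2)*(h + 3)*(h + 4)*(h - 4)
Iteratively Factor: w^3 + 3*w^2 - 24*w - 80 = (w - 5)*(w^2 + 8*w + 16) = (w - 5)*(w + 4)*(w + 4)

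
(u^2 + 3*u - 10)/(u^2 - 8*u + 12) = (u + 5)/(u - 6)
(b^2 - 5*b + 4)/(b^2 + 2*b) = (b^2 - 5*b + 4)/(b*(b + 2))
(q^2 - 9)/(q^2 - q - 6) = (q + 3)/(q + 2)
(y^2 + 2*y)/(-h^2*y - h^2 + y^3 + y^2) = y*(y + 2)/(-h^2*y - h^2 + y^3 + y^2)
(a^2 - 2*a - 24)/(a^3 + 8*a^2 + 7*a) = (a^2 - 2*a - 24)/(a*(a^2 + 8*a + 7))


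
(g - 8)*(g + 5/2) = g^2 - 11*g/2 - 20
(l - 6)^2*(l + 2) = l^3 - 10*l^2 + 12*l + 72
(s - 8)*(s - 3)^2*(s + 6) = s^4 - 8*s^3 - 27*s^2 + 270*s - 432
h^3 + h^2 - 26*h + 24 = (h - 4)*(h - 1)*(h + 6)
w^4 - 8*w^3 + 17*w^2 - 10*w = w*(w - 5)*(w - 2)*(w - 1)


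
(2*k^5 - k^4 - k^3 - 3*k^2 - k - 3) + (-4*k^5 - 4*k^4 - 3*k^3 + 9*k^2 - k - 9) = -2*k^5 - 5*k^4 - 4*k^3 + 6*k^2 - 2*k - 12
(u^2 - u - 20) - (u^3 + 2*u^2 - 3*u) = -u^3 - u^2 + 2*u - 20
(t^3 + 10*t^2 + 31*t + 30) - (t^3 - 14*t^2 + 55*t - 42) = 24*t^2 - 24*t + 72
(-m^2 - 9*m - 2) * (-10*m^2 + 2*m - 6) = 10*m^4 + 88*m^3 + 8*m^2 + 50*m + 12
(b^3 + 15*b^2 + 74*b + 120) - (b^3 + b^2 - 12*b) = 14*b^2 + 86*b + 120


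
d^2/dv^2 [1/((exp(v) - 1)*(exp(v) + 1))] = 4*(exp(2*v) + 1)*exp(2*v)/(exp(6*v) - 3*exp(4*v) + 3*exp(2*v) - 1)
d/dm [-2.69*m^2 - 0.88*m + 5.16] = -5.38*m - 0.88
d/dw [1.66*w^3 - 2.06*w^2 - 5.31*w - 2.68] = 4.98*w^2 - 4.12*w - 5.31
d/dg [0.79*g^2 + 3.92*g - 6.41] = 1.58*g + 3.92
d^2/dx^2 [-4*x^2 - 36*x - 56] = -8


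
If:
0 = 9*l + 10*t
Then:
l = -10*t/9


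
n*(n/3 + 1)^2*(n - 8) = n^4/9 - 2*n^3/9 - 13*n^2/3 - 8*n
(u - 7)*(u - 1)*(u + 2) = u^3 - 6*u^2 - 9*u + 14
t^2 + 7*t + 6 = (t + 1)*(t + 6)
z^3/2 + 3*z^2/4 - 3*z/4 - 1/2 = (z/2 + 1/4)*(z - 1)*(z + 2)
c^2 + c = c*(c + 1)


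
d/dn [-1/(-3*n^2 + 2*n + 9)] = 2*(1 - 3*n)/(-3*n^2 + 2*n + 9)^2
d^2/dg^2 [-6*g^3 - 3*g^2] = -36*g - 6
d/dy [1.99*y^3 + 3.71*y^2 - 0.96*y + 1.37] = 5.97*y^2 + 7.42*y - 0.96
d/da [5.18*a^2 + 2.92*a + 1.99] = 10.36*a + 2.92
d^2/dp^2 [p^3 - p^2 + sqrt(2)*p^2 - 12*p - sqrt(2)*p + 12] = 6*p - 2 + 2*sqrt(2)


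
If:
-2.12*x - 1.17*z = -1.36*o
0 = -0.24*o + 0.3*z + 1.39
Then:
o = 1.25*z + 5.79166666666667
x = 0.25*z + 3.71540880503145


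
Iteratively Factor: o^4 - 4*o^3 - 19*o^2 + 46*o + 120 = (o + 2)*(o^3 - 6*o^2 - 7*o + 60) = (o + 2)*(o + 3)*(o^2 - 9*o + 20) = (o - 4)*(o + 2)*(o + 3)*(o - 5)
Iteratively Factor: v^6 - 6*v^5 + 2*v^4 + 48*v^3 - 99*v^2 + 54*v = (v - 3)*(v^5 - 3*v^4 - 7*v^3 + 27*v^2 - 18*v) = (v - 3)^2*(v^4 - 7*v^2 + 6*v) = v*(v - 3)^2*(v^3 - 7*v + 6) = v*(v - 3)^2*(v - 2)*(v^2 + 2*v - 3) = v*(v - 3)^2*(v - 2)*(v + 3)*(v - 1)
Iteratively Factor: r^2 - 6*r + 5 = (r - 1)*(r - 5)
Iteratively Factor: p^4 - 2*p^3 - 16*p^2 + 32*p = (p)*(p^3 - 2*p^2 - 16*p + 32) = p*(p - 4)*(p^2 + 2*p - 8) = p*(p - 4)*(p + 4)*(p - 2)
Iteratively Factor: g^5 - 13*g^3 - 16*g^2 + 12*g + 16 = (g + 1)*(g^4 - g^3 - 12*g^2 - 4*g + 16) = (g - 1)*(g + 1)*(g^3 - 12*g - 16) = (g - 1)*(g + 1)*(g + 2)*(g^2 - 2*g - 8) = (g - 4)*(g - 1)*(g + 1)*(g + 2)*(g + 2)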